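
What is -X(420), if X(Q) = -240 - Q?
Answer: 660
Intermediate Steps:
-X(420) = -(-240 - 1*420) = -(-240 - 420) = -1*(-660) = 660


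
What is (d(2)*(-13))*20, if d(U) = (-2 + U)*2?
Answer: 0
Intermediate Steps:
d(U) = -4 + 2*U
(d(2)*(-13))*20 = ((-4 + 2*2)*(-13))*20 = ((-4 + 4)*(-13))*20 = (0*(-13))*20 = 0*20 = 0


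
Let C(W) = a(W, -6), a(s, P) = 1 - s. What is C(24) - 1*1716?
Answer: -1739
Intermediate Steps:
a(s, P) = 1 - s
C(W) = 1 - W
C(24) - 1*1716 = (1 - 1*24) - 1*1716 = (1 - 24) - 1716 = -23 - 1716 = -1739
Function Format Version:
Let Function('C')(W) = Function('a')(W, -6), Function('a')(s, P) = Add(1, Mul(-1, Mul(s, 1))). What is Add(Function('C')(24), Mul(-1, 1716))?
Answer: -1739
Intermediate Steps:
Function('a')(s, P) = Add(1, Mul(-1, s))
Function('C')(W) = Add(1, Mul(-1, W))
Add(Function('C')(24), Mul(-1, 1716)) = Add(Add(1, Mul(-1, 24)), Mul(-1, 1716)) = Add(Add(1, -24), -1716) = Add(-23, -1716) = -1739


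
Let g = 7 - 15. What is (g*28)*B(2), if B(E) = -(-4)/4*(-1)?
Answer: 224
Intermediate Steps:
B(E) = -1 (B(E) = -(-4)/4*(-1) = -1*(-1)*(-1) = 1*(-1) = -1)
g = -8
(g*28)*B(2) = -8*28*(-1) = -224*(-1) = 224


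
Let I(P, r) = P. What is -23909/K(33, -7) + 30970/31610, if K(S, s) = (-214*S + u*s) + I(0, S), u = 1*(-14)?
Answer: 97143857/22013204 ≈ 4.4130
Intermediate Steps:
u = -14
K(S, s) = -214*S - 14*s (K(S, s) = (-214*S - 14*s) + 0 = -214*S - 14*s)
-23909/K(33, -7) + 30970/31610 = -23909/(-214*33 - 14*(-7)) + 30970/31610 = -23909/(-7062 + 98) + 30970*(1/31610) = -23909/(-6964) + 3097/3161 = -23909*(-1/6964) + 3097/3161 = 23909/6964 + 3097/3161 = 97143857/22013204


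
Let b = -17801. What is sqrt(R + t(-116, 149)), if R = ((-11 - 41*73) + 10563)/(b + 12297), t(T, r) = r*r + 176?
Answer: sqrt(10591368614)/688 ≈ 149.58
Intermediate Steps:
t(T, r) = 176 + r**2 (t(T, r) = r**2 + 176 = 176 + r**2)
R = -7559/5504 (R = ((-11 - 41*73) + 10563)/(-17801 + 12297) = ((-11 - 2993) + 10563)/(-5504) = (-3004 + 10563)*(-1/5504) = 7559*(-1/5504) = -7559/5504 ≈ -1.3734)
sqrt(R + t(-116, 149)) = sqrt(-7559/5504 + (176 + 149**2)) = sqrt(-7559/5504 + (176 + 22201)) = sqrt(-7559/5504 + 22377) = sqrt(123155449/5504) = sqrt(10591368614)/688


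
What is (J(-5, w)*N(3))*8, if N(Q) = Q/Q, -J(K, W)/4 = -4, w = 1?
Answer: 128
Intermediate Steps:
J(K, W) = 16 (J(K, W) = -4*(-4) = 16)
N(Q) = 1
(J(-5, w)*N(3))*8 = (16*1)*8 = 16*8 = 128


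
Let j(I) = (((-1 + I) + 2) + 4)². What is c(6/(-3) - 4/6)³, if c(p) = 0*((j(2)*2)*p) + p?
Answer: -512/27 ≈ -18.963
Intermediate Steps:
j(I) = (5 + I)² (j(I) = ((1 + I) + 4)² = (5 + I)²)
c(p) = p (c(p) = 0*(((5 + 2)²*2)*p) + p = 0*((7²*2)*p) + p = 0*((49*2)*p) + p = 0*(98*p) + p = 0 + p = p)
c(6/(-3) - 4/6)³ = (6/(-3) - 4/6)³ = (6*(-⅓) - 4*⅙)³ = (-2 - ⅔)³ = (-8/3)³ = -512/27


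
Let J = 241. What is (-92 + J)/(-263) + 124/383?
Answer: -24455/100729 ≈ -0.24278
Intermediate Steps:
(-92 + J)/(-263) + 124/383 = (-92 + 241)/(-263) + 124/383 = 149*(-1/263) + 124*(1/383) = -149/263 + 124/383 = -24455/100729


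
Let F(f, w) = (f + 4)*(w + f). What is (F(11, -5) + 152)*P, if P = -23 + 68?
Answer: 10890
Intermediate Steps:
P = 45
F(f, w) = (4 + f)*(f + w)
(F(11, -5) + 152)*P = ((11² + 4*11 + 4*(-5) + 11*(-5)) + 152)*45 = ((121 + 44 - 20 - 55) + 152)*45 = (90 + 152)*45 = 242*45 = 10890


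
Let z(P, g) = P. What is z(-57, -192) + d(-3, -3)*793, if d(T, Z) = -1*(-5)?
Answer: 3908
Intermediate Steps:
d(T, Z) = 5
z(-57, -192) + d(-3, -3)*793 = -57 + 5*793 = -57 + 3965 = 3908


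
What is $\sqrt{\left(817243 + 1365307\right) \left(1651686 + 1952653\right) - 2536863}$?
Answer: $\sqrt{7866647547587} \approx 2.8048 \cdot 10^{6}$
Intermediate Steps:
$\sqrt{\left(817243 + 1365307\right) \left(1651686 + 1952653\right) - 2536863} = \sqrt{2182550 \cdot 3604339 - 2536863} = \sqrt{7866650084450 - 2536863} = \sqrt{7866647547587}$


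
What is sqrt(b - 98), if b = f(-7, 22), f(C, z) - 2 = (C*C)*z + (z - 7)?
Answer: sqrt(997) ≈ 31.575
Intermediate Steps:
f(C, z) = -5 + z + z*C**2 (f(C, z) = 2 + ((C*C)*z + (z - 7)) = 2 + (C**2*z + (-7 + z)) = 2 + (z*C**2 + (-7 + z)) = 2 + (-7 + z + z*C**2) = -5 + z + z*C**2)
b = 1095 (b = -5 + 22 + 22*(-7)**2 = -5 + 22 + 22*49 = -5 + 22 + 1078 = 1095)
sqrt(b - 98) = sqrt(1095 - 98) = sqrt(997)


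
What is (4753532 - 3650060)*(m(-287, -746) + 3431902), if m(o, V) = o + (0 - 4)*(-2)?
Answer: 3786699895056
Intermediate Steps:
m(o, V) = 8 + o (m(o, V) = o - 4*(-2) = o + 8 = 8 + o)
(4753532 - 3650060)*(m(-287, -746) + 3431902) = (4753532 - 3650060)*((8 - 287) + 3431902) = 1103472*(-279 + 3431902) = 1103472*3431623 = 3786699895056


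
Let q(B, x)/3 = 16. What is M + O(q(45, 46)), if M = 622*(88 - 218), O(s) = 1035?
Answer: -79825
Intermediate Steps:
q(B, x) = 48 (q(B, x) = 3*16 = 48)
M = -80860 (M = 622*(-130) = -80860)
M + O(q(45, 46)) = -80860 + 1035 = -79825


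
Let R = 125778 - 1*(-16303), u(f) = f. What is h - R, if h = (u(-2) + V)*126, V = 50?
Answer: -136033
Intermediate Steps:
R = 142081 (R = 125778 + 16303 = 142081)
h = 6048 (h = (-2 + 50)*126 = 48*126 = 6048)
h - R = 6048 - 1*142081 = 6048 - 142081 = -136033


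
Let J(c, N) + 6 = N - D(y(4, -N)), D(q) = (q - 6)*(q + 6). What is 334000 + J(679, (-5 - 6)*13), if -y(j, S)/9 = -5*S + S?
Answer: -26168017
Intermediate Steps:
y(j, S) = 36*S (y(j, S) = -9*(-5*S + S) = -(-36)*S = 36*S)
D(q) = (-6 + q)*(6 + q)
J(c, N) = 30 + N - 1296*N² (J(c, N) = -6 + (N - (-36 + (36*(-N))²)) = -6 + (N - (-36 + (-36*N)²)) = -6 + (N - (-36 + 1296*N²)) = -6 + (N + (36 - 1296*N²)) = -6 + (36 + N - 1296*N²) = 30 + N - 1296*N²)
334000 + J(679, (-5 - 6)*13) = 334000 + (30 + (-5 - 6)*13 - 1296*169*(-5 - 6)²) = 334000 + (30 - 11*13 - 1296*(-11*13)²) = 334000 + (30 - 143 - 1296*(-143)²) = 334000 + (30 - 143 - 1296*20449) = 334000 + (30 - 143 - 26501904) = 334000 - 26502017 = -26168017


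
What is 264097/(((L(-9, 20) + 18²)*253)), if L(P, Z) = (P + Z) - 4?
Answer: 264097/83743 ≈ 3.1537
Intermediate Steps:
L(P, Z) = -4 + P + Z
264097/(((L(-9, 20) + 18²)*253)) = 264097/((((-4 - 9 + 20) + 18²)*253)) = 264097/(((7 + 324)*253)) = 264097/((331*253)) = 264097/83743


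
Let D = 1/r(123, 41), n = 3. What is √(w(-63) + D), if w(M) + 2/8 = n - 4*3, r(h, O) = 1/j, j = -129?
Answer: I*√553/2 ≈ 11.758*I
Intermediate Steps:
r(h, O) = -1/129 (r(h, O) = 1/(-129) = -1/129)
w(M) = -37/4 (w(M) = -¼ + (3 - 4*3) = -¼ + (3 - 12) = -¼ - 9 = -37/4)
D = -129 (D = 1/(-1/129) = -129)
√(w(-63) + D) = √(-37/4 - 129) = √(-553/4) = I*√553/2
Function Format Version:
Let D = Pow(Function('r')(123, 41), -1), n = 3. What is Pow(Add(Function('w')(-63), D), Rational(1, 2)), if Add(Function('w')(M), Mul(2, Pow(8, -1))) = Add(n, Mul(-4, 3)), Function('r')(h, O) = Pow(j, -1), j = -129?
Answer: Mul(Rational(1, 2), I, Pow(553, Rational(1, 2))) ≈ Mul(11.758, I)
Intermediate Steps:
Function('r')(h, O) = Rational(-1, 129) (Function('r')(h, O) = Pow(-129, -1) = Rational(-1, 129))
Function('w')(M) = Rational(-37, 4) (Function('w')(M) = Add(Rational(-1, 4), Add(3, Mul(-4, 3))) = Add(Rational(-1, 4), Add(3, -12)) = Add(Rational(-1, 4), -9) = Rational(-37, 4))
D = -129 (D = Pow(Rational(-1, 129), -1) = -129)
Pow(Add(Function('w')(-63), D), Rational(1, 2)) = Pow(Add(Rational(-37, 4), -129), Rational(1, 2)) = Pow(Rational(-553, 4), Rational(1, 2)) = Mul(Rational(1, 2), I, Pow(553, Rational(1, 2)))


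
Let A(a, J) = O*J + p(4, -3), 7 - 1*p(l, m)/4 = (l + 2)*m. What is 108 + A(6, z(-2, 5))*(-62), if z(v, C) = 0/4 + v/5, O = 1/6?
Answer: -91318/15 ≈ -6087.9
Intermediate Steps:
p(l, m) = 28 - 4*m*(2 + l) (p(l, m) = 28 - 4*(l + 2)*m = 28 - 4*(2 + l)*m = 28 - 4*m*(2 + l))
O = 1/6 ≈ 0.16667
z(v, C) = v/5 (z(v, C) = 0*(1/4) + v*(1/5) = 0 + v/5 = v/5)
A(a, J) = 100 + J/6 (A(a, J) = J/6 + (28 - 8*(-3) - 4*4*(-3)) = J/6 + (28 + 24 + 48) = J/6 + 100 = 100 + J/6)
108 + A(6, z(-2, 5))*(-62) = 108 + (100 + ((1/5)*(-2))/6)*(-62) = 108 + (100 + (1/6)*(-2/5))*(-62) = 108 + (100 - 1/15)*(-62) = 108 + (1499/15)*(-62) = 108 - 92938/15 = -91318/15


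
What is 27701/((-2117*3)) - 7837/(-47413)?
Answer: -74330278/17712939 ≈ -4.1964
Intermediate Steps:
27701/((-2117*3)) - 7837/(-47413) = 27701/(-6351) - 7837*(-1/47413) = 27701*(-1/6351) + 461/2789 = -27701/6351 + 461/2789 = -74330278/17712939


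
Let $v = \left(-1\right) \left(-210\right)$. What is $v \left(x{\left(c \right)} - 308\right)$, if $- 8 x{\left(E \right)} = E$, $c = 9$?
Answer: $- \frac{259665}{4} \approx -64916.0$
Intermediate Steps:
$x{\left(E \right)} = - \frac{E}{8}$
$v = 210$
$v \left(x{\left(c \right)} - 308\right) = 210 \left(\left(- \frac{1}{8}\right) 9 - 308\right) = 210 \left(- \frac{9}{8} - 308\right) = 210 \left(- \frac{2473}{8}\right) = - \frac{259665}{4}$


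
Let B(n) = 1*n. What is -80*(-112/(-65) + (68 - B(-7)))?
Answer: -79792/13 ≈ -6137.8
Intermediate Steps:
B(n) = n
-80*(-112/(-65) + (68 - B(-7))) = -80*(-112/(-65) + (68 - 1*(-7))) = -80*(-112*(-1/65) + (68 + 7)) = -80*(112/65 + 75) = -80*4987/65 = -79792/13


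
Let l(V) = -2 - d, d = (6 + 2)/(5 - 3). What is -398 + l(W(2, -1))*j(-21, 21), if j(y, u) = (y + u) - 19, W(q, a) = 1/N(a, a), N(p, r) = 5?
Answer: -284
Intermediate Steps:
d = 4 (d = 8/2 = 8*(½) = 4)
W(q, a) = ⅕ (W(q, a) = 1/5 = ⅕)
j(y, u) = -19 + u + y (j(y, u) = (u + y) - 19 = -19 + u + y)
l(V) = -6 (l(V) = -2 - 1*4 = -2 - 4 = -6)
-398 + l(W(2, -1))*j(-21, 21) = -398 - 6*(-19 + 21 - 21) = -398 - 6*(-19) = -398 + 114 = -284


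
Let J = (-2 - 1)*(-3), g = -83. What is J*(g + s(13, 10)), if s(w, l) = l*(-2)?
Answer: -927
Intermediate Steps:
s(w, l) = -2*l
J = 9 (J = -3*(-3) = 9)
J*(g + s(13, 10)) = 9*(-83 - 2*10) = 9*(-83 - 20) = 9*(-103) = -927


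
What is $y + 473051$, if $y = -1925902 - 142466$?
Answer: $-1595317$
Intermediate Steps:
$y = -2068368$
$y + 473051 = -2068368 + 473051 = -1595317$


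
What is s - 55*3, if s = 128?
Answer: -37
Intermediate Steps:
s - 55*3 = 128 - 55*3 = 128 - 165 = -37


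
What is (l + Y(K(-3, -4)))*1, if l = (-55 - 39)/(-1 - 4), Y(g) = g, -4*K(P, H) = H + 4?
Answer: 94/5 ≈ 18.800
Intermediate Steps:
K(P, H) = -1 - H/4 (K(P, H) = -(H + 4)/4 = -(4 + H)/4 = -1 - H/4)
l = 94/5 (l = -94/(-5) = -94*(-1/5) = 94/5 ≈ 18.800)
(l + Y(K(-3, -4)))*1 = (94/5 + (-1 - 1/4*(-4)))*1 = (94/5 + (-1 + 1))*1 = (94/5 + 0)*1 = (94/5)*1 = 94/5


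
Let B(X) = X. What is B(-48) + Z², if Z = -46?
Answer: 2068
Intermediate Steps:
B(-48) + Z² = -48 + (-46)² = -48 + 2116 = 2068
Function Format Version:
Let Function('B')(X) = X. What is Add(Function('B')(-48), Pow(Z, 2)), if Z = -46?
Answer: 2068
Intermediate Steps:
Add(Function('B')(-48), Pow(Z, 2)) = Add(-48, Pow(-46, 2)) = Add(-48, 2116) = 2068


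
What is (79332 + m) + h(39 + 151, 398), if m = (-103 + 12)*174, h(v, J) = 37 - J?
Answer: 63137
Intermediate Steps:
m = -15834 (m = -91*174 = -15834)
(79332 + m) + h(39 + 151, 398) = (79332 - 15834) + (37 - 1*398) = 63498 + (37 - 398) = 63498 - 361 = 63137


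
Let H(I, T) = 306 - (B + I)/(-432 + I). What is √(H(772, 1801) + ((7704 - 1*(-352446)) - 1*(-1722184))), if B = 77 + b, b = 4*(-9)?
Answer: √60188226895/170 ≈ 1443.1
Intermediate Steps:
b = -36
B = 41 (B = 77 - 36 = 41)
H(I, T) = 306 - (41 + I)/(-432 + I)
√(H(772, 1801) + ((7704 - 1*(-352446)) - 1*(-1722184))) = √((-132233 + 305*772)/(-432 + 772) + ((7704 - 1*(-352446)) - 1*(-1722184))) = √((-132233 + 235460)/340 + ((7704 + 352446) + 1722184)) = √((1/340)*103227 + (360150 + 1722184)) = √(103227/340 + 2082334) = √(708096787/340) = √60188226895/170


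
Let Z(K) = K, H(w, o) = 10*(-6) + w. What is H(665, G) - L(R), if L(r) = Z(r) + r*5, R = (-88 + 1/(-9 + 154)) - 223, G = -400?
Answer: 358289/145 ≈ 2471.0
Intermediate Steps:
H(w, o) = -60 + w
R = -45094/145 (R = (-88 + 1/145) - 223 = -12759/145 - 223 = -45094/145 ≈ -310.99)
L(r) = 6*r (L(r) = r + r*5 = r + 5*r = 6*r)
H(665, G) - L(R) = (-60 + 665) - 6*(-45094)/145 = 605 - 1*(-270564/145) = 605 + 270564/145 = 358289/145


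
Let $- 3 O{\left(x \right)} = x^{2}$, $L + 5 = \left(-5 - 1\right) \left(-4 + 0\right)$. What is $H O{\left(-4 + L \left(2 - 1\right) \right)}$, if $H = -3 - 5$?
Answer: $600$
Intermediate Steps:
$H = -8$ ($H = -3 - 5 = -8$)
$L = 19$ ($L = -5 + \left(-5 - 1\right) \left(-4 + 0\right) = -5 - -24 = -5 + 24 = 19$)
$O{\left(x \right)} = - \frac{x^{2}}{3}$
$H O{\left(-4 + L \left(2 - 1\right) \right)} = - 8 \left(- \frac{\left(-4 + 19 \left(2 - 1\right)\right)^{2}}{3}\right) = - 8 \left(- \frac{\left(-4 + 19 \cdot 1\right)^{2}}{3}\right) = - 8 \left(- \frac{\left(-4 + 19\right)^{2}}{3}\right) = - 8 \left(- \frac{15^{2}}{3}\right) = - 8 \left(\left(- \frac{1}{3}\right) 225\right) = \left(-8\right) \left(-75\right) = 600$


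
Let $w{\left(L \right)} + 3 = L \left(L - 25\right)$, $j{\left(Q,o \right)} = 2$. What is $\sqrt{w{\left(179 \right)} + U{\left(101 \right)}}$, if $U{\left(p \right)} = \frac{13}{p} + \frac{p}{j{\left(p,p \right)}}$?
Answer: $\frac{\sqrt{1126746506}}{202} \approx 166.17$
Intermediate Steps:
$w{\left(L \right)} = -3 + L \left(-25 + L\right)$ ($w{\left(L \right)} = -3 + L \left(L - 25\right) = -3 + L \left(-25 + L\right)$)
$U{\left(p \right)} = \frac{p}{2} + \frac{13}{p}$ ($U{\left(p \right)} = \frac{13}{p} + \frac{p}{2} = \frac{p}{2} + \frac{13}{p}$)
$\sqrt{w{\left(179 \right)} + U{\left(101 \right)}} = \sqrt{\left(-3 + 179^{2} - 4475\right) + \left(\frac{1}{2} \cdot 101 + \frac{13}{101}\right)} = \sqrt{\left(-3 + 32041 - 4475\right) + \left(\frac{101}{2} + 13 \cdot \frac{1}{101}\right)} = \sqrt{27563 + \left(\frac{101}{2} + \frac{13}{101}\right)} = \sqrt{27563 + \frac{10227}{202}} = \sqrt{\frac{5577953}{202}} = \frac{\sqrt{1126746506}}{202}$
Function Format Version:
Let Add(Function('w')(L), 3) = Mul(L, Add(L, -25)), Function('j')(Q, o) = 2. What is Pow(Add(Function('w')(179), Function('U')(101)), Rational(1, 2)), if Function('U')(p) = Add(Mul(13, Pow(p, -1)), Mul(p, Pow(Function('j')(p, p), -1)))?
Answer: Mul(Rational(1, 202), Pow(1126746506, Rational(1, 2))) ≈ 166.17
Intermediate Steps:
Function('w')(L) = Add(-3, Mul(L, Add(-25, L))) (Function('w')(L) = Add(-3, Mul(L, Add(L, -25))) = Add(-3, Mul(L, Add(-25, L))))
Function('U')(p) = Add(Mul(Rational(1, 2), p), Mul(13, Pow(p, -1))) (Function('U')(p) = Add(Mul(13, Pow(p, -1)), Mul(p, Pow(2, -1))) = Add(Mul(13, Pow(p, -1)), Mul(p, Rational(1, 2))) = Add(Mul(13, Pow(p, -1)), Mul(Rational(1, 2), p)) = Add(Mul(Rational(1, 2), p), Mul(13, Pow(p, -1))))
Pow(Add(Function('w')(179), Function('U')(101)), Rational(1, 2)) = Pow(Add(Add(-3, Pow(179, 2), Mul(-25, 179)), Add(Mul(Rational(1, 2), 101), Mul(13, Pow(101, -1)))), Rational(1, 2)) = Pow(Add(Add(-3, 32041, -4475), Add(Rational(101, 2), Mul(13, Rational(1, 101)))), Rational(1, 2)) = Pow(Add(27563, Add(Rational(101, 2), Rational(13, 101))), Rational(1, 2)) = Pow(Add(27563, Rational(10227, 202)), Rational(1, 2)) = Pow(Rational(5577953, 202), Rational(1, 2)) = Mul(Rational(1, 202), Pow(1126746506, Rational(1, 2)))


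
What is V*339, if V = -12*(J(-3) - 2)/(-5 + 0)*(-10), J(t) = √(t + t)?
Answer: 16272 - 8136*I*√6 ≈ 16272.0 - 19929.0*I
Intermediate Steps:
J(t) = √2*√t (J(t) = √(2*t) = √2*√t)
V = 48 - 24*I*√6 (V = -12*(√2*√(-3) - 2)/(-5 + 0)*(-10) = -12*(√2*(I*√3) - 2)/(-5)*(-10) = -12*(I*√6 - 2)*(-1)/5*(-10) = -12*(-2 + I*√6)*(-1)/5*(-10) = -12*(⅖ - I*√6/5)*(-10) = (-24/5 + 12*I*√6/5)*(-10) = 48 - 24*I*√6 ≈ 48.0 - 58.788*I)
V*339 = (48 - 24*I*√6)*339 = 16272 - 8136*I*√6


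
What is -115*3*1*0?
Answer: 0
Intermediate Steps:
-115*3*1*0 = -345*0 = -115*0 = 0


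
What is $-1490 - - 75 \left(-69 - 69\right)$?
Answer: $-11840$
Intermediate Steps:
$-1490 - - 75 \left(-69 - 69\right) = -1490 - \left(-75\right) \left(-138\right) = -1490 - 10350 = -11840$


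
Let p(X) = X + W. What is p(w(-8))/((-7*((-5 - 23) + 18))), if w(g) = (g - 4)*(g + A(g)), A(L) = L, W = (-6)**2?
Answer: 114/35 ≈ 3.2571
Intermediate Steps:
W = 36
w(g) = 2*g*(-4 + g) (w(g) = (g - 4)*(g + g) = (-4 + g)*(2*g) = 2*g*(-4 + g))
p(X) = 36 + X (p(X) = X + 36 = 36 + X)
p(w(-8))/((-7*((-5 - 23) + 18))) = (36 + 2*(-8)*(-4 - 8))/((-7*((-5 - 23) + 18))) = (36 + 2*(-8)*(-12))/((-7*(-28 + 18))) = (36 + 192)/((-7*(-10))) = 228/70 = 228*(1/70) = 114/35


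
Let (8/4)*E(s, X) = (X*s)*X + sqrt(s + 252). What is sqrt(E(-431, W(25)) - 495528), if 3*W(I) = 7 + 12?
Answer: sqrt(-18150190 + 18*I*sqrt(179))/6 ≈ 0.0047106 + 710.05*I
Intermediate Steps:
W(I) = 19/3 (W(I) = (7 + 12)/3 = (1/3)*19 = 19/3)
E(s, X) = sqrt(252 + s)/2 + s*X**2/2 (E(s, X) = ((X*s)*X + sqrt(s + 252))/2 = (s*X**2 + sqrt(252 + s))/2 = (sqrt(252 + s) + s*X**2)/2 = sqrt(252 + s)/2 + s*X**2/2)
sqrt(E(-431, W(25)) - 495528) = sqrt((sqrt(252 - 431)/2 + (1/2)*(-431)*(19/3)**2) - 495528) = sqrt((sqrt(-179)/2 + (1/2)*(-431)*(361/9)) - 495528) = sqrt(((I*sqrt(179))/2 - 155591/18) - 495528) = sqrt((I*sqrt(179)/2 - 155591/18) - 495528) = sqrt((-155591/18 + I*sqrt(179)/2) - 495528) = sqrt(-9075095/18 + I*sqrt(179)/2)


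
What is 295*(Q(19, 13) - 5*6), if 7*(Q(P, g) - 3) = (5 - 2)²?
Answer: -53100/7 ≈ -7585.7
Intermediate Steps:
Q(P, g) = 30/7 (Q(P, g) = 3 + (5 - 2)²/7 = 3 + (⅐)*3² = 3 + (⅐)*9 = 3 + 9/7 = 30/7)
295*(Q(19, 13) - 5*6) = 295*(30/7 - 5*6) = 295*(30/7 - 30) = 295*(-180/7) = -53100/7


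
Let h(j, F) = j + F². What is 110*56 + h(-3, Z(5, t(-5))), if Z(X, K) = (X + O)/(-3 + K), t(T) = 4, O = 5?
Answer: 6257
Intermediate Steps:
Z(X, K) = (5 + X)/(-3 + K) (Z(X, K) = (X + 5)/(-3 + K) = (5 + X)/(-3 + K))
110*56 + h(-3, Z(5, t(-5))) = 110*56 + (-3 + ((5 + 5)/(-3 + 4))²) = 6160 + (-3 + (10/1)²) = 6160 + (-3 + (1*10)²) = 6160 + (-3 + 10²) = 6160 + (-3 + 100) = 6160 + 97 = 6257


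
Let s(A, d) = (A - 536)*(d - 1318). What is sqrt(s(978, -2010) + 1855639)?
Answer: sqrt(384663) ≈ 620.21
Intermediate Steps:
s(A, d) = (-1318 + d)*(-536 + A) (s(A, d) = (-536 + A)*(-1318 + d) = (-1318 + d)*(-536 + A))
sqrt(s(978, -2010) + 1855639) = sqrt((706448 - 1318*978 - 536*(-2010) + 978*(-2010)) + 1855639) = sqrt((706448 - 1289004 + 1077360 - 1965780) + 1855639) = sqrt(-1470976 + 1855639) = sqrt(384663)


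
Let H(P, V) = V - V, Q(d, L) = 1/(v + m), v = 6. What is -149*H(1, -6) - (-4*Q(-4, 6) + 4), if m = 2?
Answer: -7/2 ≈ -3.5000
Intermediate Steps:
Q(d, L) = 1/8 (Q(d, L) = 1/(6 + 2) = 1/8)
H(P, V) = 0
-149*H(1, -6) - (-4*Q(-4, 6) + 4) = -149*0 - (-4*1/8 + 4) = 0 - (-1/2 + 4) = 0 - 1*7/2 = 0 - 7/2 = -7/2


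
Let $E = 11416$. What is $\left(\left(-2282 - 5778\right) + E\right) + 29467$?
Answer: $32823$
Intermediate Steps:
$\left(\left(-2282 - 5778\right) + E\right) + 29467 = \left(\left(-2282 - 5778\right) + 11416\right) + 29467 = \left(-8060 + 11416\right) + 29467 = 3356 + 29467 = 32823$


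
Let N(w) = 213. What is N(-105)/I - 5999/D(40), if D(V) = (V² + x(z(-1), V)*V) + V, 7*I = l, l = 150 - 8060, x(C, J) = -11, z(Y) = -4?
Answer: -703447/135600 ≈ -5.1877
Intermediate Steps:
l = -7910
I = -1130 (I = (⅐)*(-7910) = -1130)
D(V) = V² - 10*V (D(V) = (V² - 11*V) + V = V² - 10*V)
N(-105)/I - 5999/D(40) = 213/(-1130) - 5999*1/(40*(-10 + 40)) = 213*(-1/1130) - 5999/(40*30) = -213/1130 - 5999/1200 = -703447/135600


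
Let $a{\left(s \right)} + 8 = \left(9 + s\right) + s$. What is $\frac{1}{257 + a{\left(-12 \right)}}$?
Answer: $\frac{1}{234} \approx 0.0042735$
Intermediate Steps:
$a{\left(s \right)} = 1 + 2 s$ ($a{\left(s \right)} = -8 + \left(\left(9 + s\right) + s\right) = -8 + \left(9 + 2 s\right) = 1 + 2 s$)
$\frac{1}{257 + a{\left(-12 \right)}} = \frac{1}{257 + \left(1 + 2 \left(-12\right)\right)} = \frac{1}{257 + \left(1 - 24\right)} = \frac{1}{257 - 23} = \frac{1}{234}$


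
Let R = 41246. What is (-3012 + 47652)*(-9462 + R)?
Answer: 1418837760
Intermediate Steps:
(-3012 + 47652)*(-9462 + R) = (-3012 + 47652)*(-9462 + 41246) = 44640*31784 = 1418837760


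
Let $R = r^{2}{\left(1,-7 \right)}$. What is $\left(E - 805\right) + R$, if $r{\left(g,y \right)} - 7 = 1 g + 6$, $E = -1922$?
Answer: $-2531$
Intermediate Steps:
$r{\left(g,y \right)} = 13 + g$ ($r{\left(g,y \right)} = 7 + \left(1 g + 6\right) = 7 + \left(g + 6\right) = 7 + \left(6 + g\right) = 13 + g$)
$R = 196$ ($R = \left(13 + 1\right)^{2} = 14^{2} = 196$)
$\left(E - 805\right) + R = \left(-1922 - 805\right) + 196 = -2727 + 196 = -2531$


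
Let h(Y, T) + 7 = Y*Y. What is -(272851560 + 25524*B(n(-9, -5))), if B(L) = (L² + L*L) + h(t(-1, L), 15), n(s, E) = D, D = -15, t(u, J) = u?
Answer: -284184216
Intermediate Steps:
n(s, E) = -15
h(Y, T) = -7 + Y² (h(Y, T) = -7 + Y*Y = -7 + Y²)
B(L) = -6 + 2*L² (B(L) = (L² + L*L) + (-7 + (-1)²) = (L² + L²) + (-7 + 1) = 2*L² - 6 = -6 + 2*L²)
-(272851560 + 25524*B(n(-9, -5))) = -(272698416 + 11485800) = -25524/(1/((-6 + 450) + 10690)) = -25524/(1/(444 + 10690)) = -25524/(1/11134) = -25524/1/11134 = -25524*11134 = -284184216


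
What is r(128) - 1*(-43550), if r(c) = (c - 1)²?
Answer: 59679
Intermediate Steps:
r(c) = (-1 + c)²
r(128) - 1*(-43550) = (-1 + 128)² - 1*(-43550) = 127² + 43550 = 16129 + 43550 = 59679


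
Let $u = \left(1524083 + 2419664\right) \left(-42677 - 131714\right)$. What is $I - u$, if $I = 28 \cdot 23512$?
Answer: $687754641413$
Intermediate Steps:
$I = 658336$
$u = -687753983077$ ($u = 3943747 \left(-174391\right) = -687753983077$)
$I - u = 658336 - -687753983077 = 658336 + 687753983077 = 687754641413$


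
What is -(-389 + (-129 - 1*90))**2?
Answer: -369664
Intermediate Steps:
-(-389 + (-129 - 1*90))**2 = -(-389 + (-129 - 90))**2 = -(-389 - 219)**2 = -1*(-608)**2 = -1*369664 = -369664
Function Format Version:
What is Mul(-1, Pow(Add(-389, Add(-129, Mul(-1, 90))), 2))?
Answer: -369664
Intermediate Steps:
Mul(-1, Pow(Add(-389, Add(-129, Mul(-1, 90))), 2)) = Mul(-1, Pow(Add(-389, Add(-129, -90)), 2)) = Mul(-1, Pow(Add(-389, -219), 2)) = Mul(-1, Pow(-608, 2)) = Mul(-1, 369664) = -369664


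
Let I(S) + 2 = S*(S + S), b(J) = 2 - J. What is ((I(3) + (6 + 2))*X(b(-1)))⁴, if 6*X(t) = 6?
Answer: 331776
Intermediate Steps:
X(t) = 1 (X(t) = (⅙)*6 = 1)
I(S) = -2 + 2*S² (I(S) = -2 + S*(S + S) = -2 + S*(2*S) = -2 + 2*S²)
((I(3) + (6 + 2))*X(b(-1)))⁴ = (((-2 + 2*3²) + (6 + 2))*1)⁴ = (((-2 + 2*9) + 8)*1)⁴ = (((-2 + 18) + 8)*1)⁴ = ((16 + 8)*1)⁴ = (24*1)⁴ = 24⁴ = 331776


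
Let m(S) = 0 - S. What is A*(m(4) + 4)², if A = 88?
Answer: 0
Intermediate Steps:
m(S) = -S
A*(m(4) + 4)² = 88*(-1*4 + 4)² = 88*(-4 + 4)² = 88*0² = 88*0 = 0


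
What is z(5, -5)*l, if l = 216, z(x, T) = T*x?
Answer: -5400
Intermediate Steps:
z(5, -5)*l = -5*5*216 = -25*216 = -5400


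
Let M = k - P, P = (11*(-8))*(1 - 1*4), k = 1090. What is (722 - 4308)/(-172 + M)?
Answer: -1793/327 ≈ -5.4832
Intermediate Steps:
P = 264 (P = -88*(1 - 4) = -88*(-3) = 264)
M = 826 (M = 1090 - 1*264 = 1090 - 264 = 826)
(722 - 4308)/(-172 + M) = (722 - 4308)/(-172 + 826) = -3586/654 = -3586*1/654 = -1793/327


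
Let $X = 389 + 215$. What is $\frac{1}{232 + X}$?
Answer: $\frac{1}{836} \approx 0.0011962$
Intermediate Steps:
$X = 604$
$\frac{1}{232 + X} = \frac{1}{232 + 604} = \frac{1}{836}$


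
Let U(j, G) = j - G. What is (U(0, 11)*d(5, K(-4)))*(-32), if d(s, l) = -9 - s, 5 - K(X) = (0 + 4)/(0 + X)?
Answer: -4928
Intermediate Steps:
K(X) = 5 - 4/X (K(X) = 5 - (0 + 4)/(0 + X) = 5 - 4/X)
(U(0, 11)*d(5, K(-4)))*(-32) = ((0 - 1*11)*(-9 - 1*5))*(-32) = ((0 - 11)*(-9 - 5))*(-32) = -11*(-14)*(-32) = 154*(-32) = -4928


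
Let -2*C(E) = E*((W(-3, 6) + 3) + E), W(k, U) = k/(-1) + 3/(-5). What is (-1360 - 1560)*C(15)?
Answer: 446760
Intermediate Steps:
W(k, U) = -⅗ - k (W(k, U) = k*(-1) + 3*(-⅕) = -k - ⅗ = -⅗ - k)
C(E) = -E*(27/5 + E)/2 (C(E) = -E*(((-⅗ - 1*(-3)) + 3) + E)/2 = -E*(((-⅗ + 3) + 3) + E)/2 = -E*((12/5 + 3) + E)/2 = -E*(27/5 + E)/2)
(-1360 - 1560)*C(15) = (-1360 - 1560)*(-⅒*15*(27 + 5*15)) = -(-292)*15*(27 + 75) = -(-292)*15*102 = -2920*(-153) = 446760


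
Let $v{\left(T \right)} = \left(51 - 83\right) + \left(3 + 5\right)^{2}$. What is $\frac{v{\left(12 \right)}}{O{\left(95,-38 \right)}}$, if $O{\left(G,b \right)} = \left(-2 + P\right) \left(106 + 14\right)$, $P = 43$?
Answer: $\frac{4}{615} \approx 0.0065041$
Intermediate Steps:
$O{\left(G,b \right)} = 4920$ ($O{\left(G,b \right)} = \left(-2 + 43\right) \left(106 + 14\right) = 41 \cdot 120 = 4920$)
$v{\left(T \right)} = 32$ ($v{\left(T \right)} = -32 + 8^{2} = -32 + 64 = 32$)
$\frac{v{\left(12 \right)}}{O{\left(95,-38 \right)}} = \frac{32}{4920} = 32 \cdot \frac{1}{4920} = \frac{4}{615}$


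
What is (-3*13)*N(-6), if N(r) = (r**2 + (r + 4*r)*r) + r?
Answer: -8190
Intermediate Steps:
N(r) = r + 6*r**2 (N(r) = (r**2 + (5*r)*r) + r = (r**2 + 5*r**2) + r = 6*r**2 + r = r + 6*r**2)
(-3*13)*N(-6) = (-3*13)*(-6*(1 + 6*(-6))) = -(-234)*(1 - 36) = -(-234)*(-35) = -39*210 = -8190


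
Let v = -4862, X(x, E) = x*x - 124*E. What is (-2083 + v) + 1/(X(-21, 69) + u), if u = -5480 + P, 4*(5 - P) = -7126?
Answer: -164020067/23617 ≈ -6945.0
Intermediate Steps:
P = 3573/2 (P = 5 - 1/4*(-7126) = 5 + 3563/2 = 3573/2 ≈ 1786.5)
X(x, E) = x**2 - 124*E
u = -7387/2 (u = -5480 + 3573/2 = -7387/2 ≈ -3693.5)
(-2083 + v) + 1/(X(-21, 69) + u) = (-2083 - 4862) + 1/(((-21)**2 - 124*69) - 7387/2) = -6945 + 1/((441 - 8556) - 7387/2) = -6945 + 1/(-8115 - 7387/2) = -6945 + 1/(-23617/2) = -6945 - 2/23617 = -164020067/23617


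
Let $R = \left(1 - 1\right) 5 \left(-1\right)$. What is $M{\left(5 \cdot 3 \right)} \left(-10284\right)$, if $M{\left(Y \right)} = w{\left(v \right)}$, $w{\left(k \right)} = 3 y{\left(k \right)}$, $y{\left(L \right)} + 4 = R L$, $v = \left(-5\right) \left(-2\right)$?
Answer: $123408$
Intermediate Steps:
$v = 10$
$R = 0$ ($R = 0 \left(-5\right) = 0$)
$y{\left(L \right)} = -4$ ($y{\left(L \right)} = -4 + 0 L = -4 + 0 = -4$)
$w{\left(k \right)} = -12$ ($w{\left(k \right)} = 3 \left(-4\right) = -12$)
$M{\left(Y \right)} = -12$
$M{\left(5 \cdot 3 \right)} \left(-10284\right) = \left(-12\right) \left(-10284\right) = 123408$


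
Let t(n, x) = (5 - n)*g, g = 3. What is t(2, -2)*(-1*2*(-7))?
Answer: 126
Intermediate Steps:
t(n, x) = 15 - 3*n (t(n, x) = (5 - n)*3 = 15 - 3*n)
t(2, -2)*(-1*2*(-7)) = (15 - 3*2)*(-1*2*(-7)) = (15 - 6)*(-2*(-7)) = 9*14 = 126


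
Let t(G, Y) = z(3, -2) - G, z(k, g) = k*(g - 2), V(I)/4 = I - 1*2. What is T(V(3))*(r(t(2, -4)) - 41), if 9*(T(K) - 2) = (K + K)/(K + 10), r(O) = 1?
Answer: -5200/63 ≈ -82.540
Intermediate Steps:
V(I) = -8 + 4*I (V(I) = 4*(I - 1*2) = 4*(I - 2) = 4*(-2 + I) = -8 + 4*I)
z(k, g) = k*(-2 + g)
t(G, Y) = -12 - G (t(G, Y) = 3*(-2 - 2) - G = 3*(-4) - G = -12 - G)
T(K) = 2 + 2*K/(9*(10 + K)) (T(K) = 2 + ((K + K)/(K + 10))/9 = 2 + ((2*K)/(10 + K))/9 = 2 + (2*K/(10 + K))/9 = 2 + 2*K/(9*(10 + K)))
T(V(3))*(r(t(2, -4)) - 41) = (20*(9 + (-8 + 4*3))/(9*(10 + (-8 + 4*3))))*(1 - 41) = (20*(9 + (-8 + 12))/(9*(10 + (-8 + 12))))*(-40) = (20*(9 + 4)/(9*(10 + 4)))*(-40) = ((20/9)*13/14)*(-40) = ((20/9)*(1/14)*13)*(-40) = (130/63)*(-40) = -5200/63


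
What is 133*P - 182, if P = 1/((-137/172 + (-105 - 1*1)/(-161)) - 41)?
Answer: -211016890/1139197 ≈ -185.23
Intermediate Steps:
P = -27692/1139197 (P = 1/((-137*1/172 + (-105 - 1)*(-1/161)) - 41) = 1/((-137/172 - 106*(-1/161)) - 41) = 1/((-137/172 + 106/161) - 41) = 1/(-3825/27692 - 41) = 1/(-1139197/27692) = -27692/1139197 ≈ -0.024308)
133*P - 182 = 133*(-27692/1139197) - 182 = -3683036/1139197 - 182 = -211016890/1139197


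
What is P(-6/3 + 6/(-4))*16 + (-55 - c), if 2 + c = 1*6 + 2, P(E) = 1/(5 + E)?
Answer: -151/3 ≈ -50.333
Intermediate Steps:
c = 6 (c = -2 + (1*6 + 2) = -2 + (6 + 2) = -2 + 8 = 6)
P(-6/3 + 6/(-4))*16 + (-55 - c) = 16/(5 + (-6/3 + 6/(-4))) + (-55 - 1*6) = 16/(5 + (-6*1/3 + 6*(-1/4))) + (-55 - 6) = 16/(5 + (-2 - 3/2)) - 61 = 16/(5 - 7/2) - 61 = 16/(3/2) - 61 = (2/3)*16 - 61 = 32/3 - 61 = -151/3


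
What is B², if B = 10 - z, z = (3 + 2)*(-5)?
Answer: 1225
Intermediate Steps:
z = -25 (z = 5*(-5) = -25)
B = 35 (B = 10 - 1*(-25) = 10 + 25 = 35)
B² = 35² = 1225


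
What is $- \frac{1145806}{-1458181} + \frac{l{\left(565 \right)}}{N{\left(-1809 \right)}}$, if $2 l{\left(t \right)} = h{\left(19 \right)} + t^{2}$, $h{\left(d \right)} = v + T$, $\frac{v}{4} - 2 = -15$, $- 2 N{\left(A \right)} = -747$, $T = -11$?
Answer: $\frac{466251881404}{1089261207} \approx 428.04$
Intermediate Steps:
$N{\left(A \right)} = \frac{747}{2}$ ($N{\left(A \right)} = \left(- \frac{1}{2}\right) \left(-747\right) = \frac{747}{2}$)
$v = -52$ ($v = 8 + 4 \left(-15\right) = 8 - 60 = -52$)
$h{\left(d \right)} = -63$ ($h{\left(d \right)} = -52 - 11 = -63$)
$l{\left(t \right)} = - \frac{63}{2} + \frac{t^{2}}{2}$ ($l{\left(t \right)} = \frac{-63 + t^{2}}{2} = - \frac{63}{2} + \frac{t^{2}}{2}$)
$- \frac{1145806}{-1458181} + \frac{l{\left(565 \right)}}{N{\left(-1809 \right)}} = - \frac{1145806}{-1458181} + \frac{- \frac{63}{2} + \frac{565^{2}}{2}}{\frac{747}{2}} = \left(-1145806\right) \left(- \frac{1}{1458181}\right) + \left(- \frac{63}{2} + \frac{1}{2} \cdot 319225\right) \frac{2}{747} = \frac{1145806}{1458181} + \left(- \frac{63}{2} + \frac{319225}{2}\right) \frac{2}{747} = \frac{1145806}{1458181} + 159581 \cdot \frac{2}{747} = \frac{1145806}{1458181} + \frac{319162}{747} = \frac{466251881404}{1089261207}$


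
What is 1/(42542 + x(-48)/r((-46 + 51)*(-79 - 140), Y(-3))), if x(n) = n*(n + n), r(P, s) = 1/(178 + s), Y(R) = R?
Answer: 1/848942 ≈ 1.1779e-6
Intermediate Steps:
x(n) = 2*n**2 (x(n) = n*(2*n) = 2*n**2)
1/(42542 + x(-48)/r((-46 + 51)*(-79 - 140), Y(-3))) = 1/(42542 + (2*(-48)**2)/(1/(178 - 3))) = 1/(42542 + (2*2304)/(1/175)) = 1/(42542 + 4608/(1/175)) = 1/(42542 + 4608*175) = 1/(42542 + 806400) = 1/848942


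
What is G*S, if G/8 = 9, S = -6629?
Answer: -477288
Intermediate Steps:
G = 72 (G = 8*9 = 72)
G*S = 72*(-6629) = -477288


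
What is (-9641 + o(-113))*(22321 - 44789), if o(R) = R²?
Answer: -70279904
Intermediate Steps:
(-9641 + o(-113))*(22321 - 44789) = (-9641 + (-113)²)*(22321 - 44789) = (-9641 + 12769)*(-22468) = 3128*(-22468) = -70279904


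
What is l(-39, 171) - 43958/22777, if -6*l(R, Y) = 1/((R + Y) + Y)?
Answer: -79938421/41408586 ≈ -1.9305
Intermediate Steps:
l(R, Y) = -1/(6*(R + 2*Y)) (l(R, Y) = -1/(6*((R + Y) + Y)) = -1/(6*(R + 2*Y)))
l(-39, 171) - 43958/22777 = -1/(6*(-39) + 12*171) - 43958/22777 = -1/(-234 + 2052) - 43958*1/22777 = -1/1818 - 43958/22777 = -79938421/41408586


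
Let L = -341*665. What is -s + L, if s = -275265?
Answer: 48500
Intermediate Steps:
L = -226765
-s + L = -1*(-275265) - 226765 = 275265 - 226765 = 48500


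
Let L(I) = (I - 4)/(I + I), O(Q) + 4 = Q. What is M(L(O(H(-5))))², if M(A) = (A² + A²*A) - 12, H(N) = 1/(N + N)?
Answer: 30768909462729/304006671424 ≈ 101.21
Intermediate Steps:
H(N) = 1/(2*N)
O(Q) = -4 + Q
L(I) = (-4 + I)/(2*I) (L(I) = (-4 + I)/((2*I)) = (-4 + I)*(1/(2*I)) = (-4 + I)/(2*I))
M(A) = -12 + A² + A³ (M(A) = (A² + A³) - 12 = -12 + A² + A³)
M(L(O(H(-5))))² = (-12 + ((-4 + (-4 + (½)/(-5)))/(2*(-4 + (½)/(-5))))² + ((-4 + (-4 + (½)/(-5)))/(2*(-4 + (½)/(-5))))³)² = (-12 + ((-4 + (-4 + (½)*(-⅕)))/(2*(-4 + (½)*(-⅕))))² + ((-4 + (-4 + (½)*(-⅕)))/(2*(-4 + (½)*(-⅕))))³)² = (-12 + ((-4 + (-4 - ⅒))/(2*(-4 - ⅒)))² + ((-4 + (-4 - ⅒))/(2*(-4 - ⅒)))³)² = (-12 + ((-4 - 41/10)/(2*(-41/10)))² + ((-4 - 41/10)/(2*(-41/10)))³)² = (-12 + ((½)*(-10/41)*(-81/10))² + ((½)*(-10/41)*(-81/10))³)² = (-12 + (81/82)² + (81/82)³)² = (-12 + 6561/6724 + 531441/551368)² = (-5546973/551368)² = 30768909462729/304006671424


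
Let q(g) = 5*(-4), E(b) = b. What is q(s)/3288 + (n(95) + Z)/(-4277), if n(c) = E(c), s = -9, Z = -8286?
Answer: 6711617/3515694 ≈ 1.9090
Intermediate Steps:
n(c) = c
q(g) = -20
q(s)/3288 + (n(95) + Z)/(-4277) = -20/3288 + (95 - 8286)/(-4277) = -20*1/3288 - 8191*(-1/4277) = -5/822 + 8191/4277 = 6711617/3515694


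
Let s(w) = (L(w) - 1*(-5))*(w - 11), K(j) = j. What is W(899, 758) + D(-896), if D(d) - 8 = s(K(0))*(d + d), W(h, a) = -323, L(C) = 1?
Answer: 117957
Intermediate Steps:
s(w) = -66 + 6*w (s(w) = (1 - 1*(-5))*(w - 11) = (1 + 5)*(-11 + w) = 6*(-11 + w) = -66 + 6*w)
D(d) = 8 - 132*d (D(d) = 8 + (-66 + 6*0)*(d + d) = 8 + (-66 + 0)*(2*d) = 8 - 132*d)
W(899, 758) + D(-896) = -323 + (8 - 132*(-896)) = -323 + (8 + 118272) = -323 + 118280 = 117957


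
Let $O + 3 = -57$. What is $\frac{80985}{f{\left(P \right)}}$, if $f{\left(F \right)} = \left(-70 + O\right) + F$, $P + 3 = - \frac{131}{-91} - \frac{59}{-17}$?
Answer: $- \frac{25056759}{39631} \approx -632.25$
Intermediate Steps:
$O = -60$ ($O = -3 - 57 = -60$)
$P = \frac{2955}{1547}$ ($P = -3 - \left(- \frac{131}{91} - \frac{59}{17}\right) = -3 - - \frac{7596}{1547} = -3 + \left(\frac{131}{91} + \frac{59}{17}\right) = -3 + \frac{7596}{1547} = \frac{2955}{1547} \approx 1.9101$)
$f{\left(F \right)} = -130 + F$ ($f{\left(F \right)} = \left(-70 - 60\right) + F = -130 + F$)
$\frac{80985}{f{\left(P \right)}} = \frac{80985}{-130 + \frac{2955}{1547}} = \frac{80985}{- \frac{198155}{1547}} = 80985 \left(- \frac{1547}{198155}\right) = - \frac{25056759}{39631}$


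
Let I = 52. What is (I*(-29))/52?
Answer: -29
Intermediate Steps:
(I*(-29))/52 = (52*(-29))/52 = -1508*1/52 = -29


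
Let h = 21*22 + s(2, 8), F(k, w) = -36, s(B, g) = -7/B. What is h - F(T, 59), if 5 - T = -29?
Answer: 989/2 ≈ 494.50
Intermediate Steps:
T = 34 (T = 5 - 1*(-29) = 5 + 29 = 34)
h = 917/2 (h = 21*22 - 7/2 = 462 - 7*½ = 462 - 7/2 = 917/2 ≈ 458.50)
h - F(T, 59) = 917/2 - 1*(-36) = 917/2 + 36 = 989/2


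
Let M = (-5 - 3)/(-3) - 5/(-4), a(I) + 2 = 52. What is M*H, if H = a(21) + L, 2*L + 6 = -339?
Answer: -11515/24 ≈ -479.79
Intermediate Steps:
L = -345/2 (L = -3 + (½)*(-339) = -3 - 339/2 = -345/2 ≈ -172.50)
a(I) = 50 (a(I) = -2 + 52 = 50)
M = 47/12 (M = -8*(-⅓) - 5*(-¼) = 8/3 + 5/4 = 47/12 ≈ 3.9167)
H = -245/2 (H = 50 - 345/2 = -245/2 ≈ -122.50)
M*H = (47/12)*(-245/2) = -11515/24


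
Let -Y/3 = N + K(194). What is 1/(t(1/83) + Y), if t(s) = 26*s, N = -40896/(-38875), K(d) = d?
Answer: -3226625/1887068104 ≈ -0.0017099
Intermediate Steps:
N = 40896/38875 (N = -40896*(-1/38875) = 40896/38875 ≈ 1.0520)
Y = -22747938/38875 (Y = -3*(40896/38875 + 194) = -3*7582646/38875 = -22747938/38875 ≈ -585.16)
1/(t(1/83) + Y) = 1/(26/83 - 22747938/38875) = 1/(-1887068104/3226625) = -3226625/1887068104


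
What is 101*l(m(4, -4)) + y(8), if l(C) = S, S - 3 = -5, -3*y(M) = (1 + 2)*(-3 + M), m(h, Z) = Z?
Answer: -207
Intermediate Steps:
y(M) = 3 - M (y(M) = -(1 + 2)*(-3 + M)/3 = -(-3 + M) = -(-9 + 3*M)/3 = 3 - M)
S = -2 (S = 3 - 5 = -2)
l(C) = -2
101*l(m(4, -4)) + y(8) = 101*(-2) + (3 - 1*8) = -202 + (3 - 8) = -202 - 5 = -207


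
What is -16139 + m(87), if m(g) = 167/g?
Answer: -1403926/87 ≈ -16137.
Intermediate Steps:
-16139 + m(87) = -16139 + 167/87 = -1403926/87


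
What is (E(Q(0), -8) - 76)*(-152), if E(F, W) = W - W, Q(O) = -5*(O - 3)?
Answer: 11552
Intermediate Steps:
Q(O) = 15 - 5*O (Q(O) = -5*(-3 + O) = 15 - 5*O)
E(F, W) = 0
(E(Q(0), -8) - 76)*(-152) = (0 - 76)*(-152) = -76*(-152) = 11552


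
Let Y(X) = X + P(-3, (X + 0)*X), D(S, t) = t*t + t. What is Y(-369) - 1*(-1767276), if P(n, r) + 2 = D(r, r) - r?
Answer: 18541584826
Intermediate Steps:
D(S, t) = t + t² (D(S, t) = t² + t = t + t²)
P(n, r) = -2 - r + r*(1 + r) (P(n, r) = -2 + (r*(1 + r) - r) = -2 + (-r + r*(1 + r)) = -2 - r + r*(1 + r))
Y(X) = -2 + X + X⁴ (Y(X) = X + (-2 + ((X + 0)*X)²) = X + (-2 + (X*X)²) = X + (-2 + (X²)²) = X + (-2 + X⁴) = -2 + X + X⁴)
Y(-369) - 1*(-1767276) = (-2 - 369 + (-369)⁴) - 1*(-1767276) = (-2 - 369 + 18539817921) + 1767276 = 18539817550 + 1767276 = 18541584826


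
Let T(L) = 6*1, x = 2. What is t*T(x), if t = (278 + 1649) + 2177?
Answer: 24624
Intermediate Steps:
t = 4104 (t = 1927 + 2177 = 4104)
T(L) = 6
t*T(x) = 4104*6 = 24624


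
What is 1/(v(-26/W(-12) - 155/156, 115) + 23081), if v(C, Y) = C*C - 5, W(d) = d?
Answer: 2704/62401225 ≈ 4.3332e-5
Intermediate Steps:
v(C, Y) = -5 + C² (v(C, Y) = C² - 5 = -5 + C²)
1/(v(-26/W(-12) - 155/156, 115) + 23081) = 1/((-5 + (-26/(-12) - 155/156)²) + 23081) = 1/((-5 + (-26*(-1/12) - 155*1/156)²) + 23081) = 1/((-5 + (13/6 - 155/156)²) + 23081) = 1/((-5 + (61/52)²) + 23081) = 1/((-5 + 3721/2704) + 23081) = 1/(-9799/2704 + 23081) = 1/(62401225/2704) = 2704/62401225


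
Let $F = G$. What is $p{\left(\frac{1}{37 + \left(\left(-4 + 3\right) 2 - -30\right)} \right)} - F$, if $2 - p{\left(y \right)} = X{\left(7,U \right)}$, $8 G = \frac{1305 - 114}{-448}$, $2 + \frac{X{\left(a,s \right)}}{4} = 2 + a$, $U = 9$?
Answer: $- \frac{91993}{3584} \approx -25.668$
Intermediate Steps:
$X{\left(a,s \right)} = 4 a$ ($X{\left(a,s \right)} = -8 + 4 \left(2 + a\right) = -8 + \left(8 + 4 a\right) = 4 a$)
$G = - \frac{1191}{3584}$ ($G = \frac{\left(1305 - 114\right) \frac{1}{-448}}{8} = \frac{\left(1305 - 114\right) \left(- \frac{1}{448}\right)}{8} = \frac{1191 \left(- \frac{1}{448}\right)}{8} = \frac{1}{8} \left(- \frac{1191}{448}\right) = - \frac{1191}{3584} \approx -0.33231$)
$p{\left(y \right)} = -26$ ($p{\left(y \right)} = 2 - 4 \cdot 7 = 2 - 28 = -26$)
$F = - \frac{1191}{3584} \approx -0.33231$
$p{\left(\frac{1}{37 + \left(\left(-4 + 3\right) 2 - -30\right)} \right)} - F = -26 - - \frac{1191}{3584} = -26 + \frac{1191}{3584} = - \frac{91993}{3584}$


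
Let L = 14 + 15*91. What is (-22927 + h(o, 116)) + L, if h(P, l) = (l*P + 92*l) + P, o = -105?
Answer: -23161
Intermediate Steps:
h(P, l) = P + 92*l + P*l (h(P, l) = (P*l + 92*l) + P = (92*l + P*l) + P = P + 92*l + P*l)
L = 1379 (L = 14 + 1365 = 1379)
(-22927 + h(o, 116)) + L = (-22927 + (-105 + 92*116 - 105*116)) + 1379 = (-22927 + (-105 + 10672 - 12180)) + 1379 = (-22927 - 1613) + 1379 = -24540 + 1379 = -23161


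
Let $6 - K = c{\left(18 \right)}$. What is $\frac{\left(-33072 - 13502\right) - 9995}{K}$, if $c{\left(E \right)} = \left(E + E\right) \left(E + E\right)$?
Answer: $\frac{56569}{1290} \approx 43.852$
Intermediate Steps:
$c{\left(E \right)} = 4 E^{2}$ ($c{\left(E \right)} = 2 E 2 E = 4 E^{2}$)
$K = -1290$ ($K = 6 - 4 \cdot 18^{2} = 6 - 4 \cdot 324 = 6 - 1296 = -1290$)
$\frac{\left(-33072 - 13502\right) - 9995}{K} = \frac{\left(-33072 - 13502\right) - 9995}{-1290} = \left(\left(-33072 - 13502\right) - 9995\right) \left(- \frac{1}{1290}\right) = \left(-46574 - 9995\right) \left(- \frac{1}{1290}\right) = \left(-56569\right) \left(- \frac{1}{1290}\right) = \frac{56569}{1290}$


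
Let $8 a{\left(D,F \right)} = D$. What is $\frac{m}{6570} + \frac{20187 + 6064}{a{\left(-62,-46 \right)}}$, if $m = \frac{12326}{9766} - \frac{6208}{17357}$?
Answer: $- \frac{6496659024461927}{1917988247530} \approx -3387.2$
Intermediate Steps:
$m = \frac{76657527}{84754231}$ ($m = 12326 \cdot \frac{1}{9766} - \frac{6208}{17357} = \frac{6163}{4883} - \frac{6208}{17357} = \frac{76657527}{84754231} \approx 0.90447$)
$a{\left(D,F \right)} = \frac{D}{8}$
$\frac{m}{6570} + \frac{20187 + 6064}{a{\left(-62,-46 \right)}} = \frac{76657527}{84754231 \cdot 6570} + \frac{20187 + 6064}{\frac{1}{8} \left(-62\right)} = \frac{76657527}{84754231} \cdot \frac{1}{6570} + \frac{26251}{- \frac{31}{4}} = \frac{8517503}{61870588630} + 26251 \left(- \frac{4}{31}\right) = \frac{8517503}{61870588630} - \frac{105004}{31} = - \frac{6496659024461927}{1917988247530}$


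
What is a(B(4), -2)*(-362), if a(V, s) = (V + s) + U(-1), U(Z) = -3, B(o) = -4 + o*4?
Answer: -2534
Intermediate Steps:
B(o) = -4 + 4*o
a(V, s) = -3 + V + s (a(V, s) = (V + s) - 3 = -3 + V + s)
a(B(4), -2)*(-362) = (-3 + (-4 + 4*4) - 2)*(-362) = (-3 + (-4 + 16) - 2)*(-362) = (-3 + 12 - 2)*(-362) = 7*(-362) = -2534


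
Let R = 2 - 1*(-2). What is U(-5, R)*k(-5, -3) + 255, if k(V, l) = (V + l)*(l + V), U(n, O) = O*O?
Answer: 1279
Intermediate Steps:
R = 4 (R = 2 + 2 = 4)
U(n, O) = O**2
k(V, l) = (V + l)**2 (k(V, l) = (V + l)*(V + l) = (V + l)**2)
U(-5, R)*k(-5, -3) + 255 = 4**2*(-5 - 3)**2 + 255 = 16*(-8)**2 + 255 = 16*64 + 255 = 1024 + 255 = 1279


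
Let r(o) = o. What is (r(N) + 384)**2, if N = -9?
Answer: 140625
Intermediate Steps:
(r(N) + 384)**2 = (-9 + 384)**2 = 375**2 = 140625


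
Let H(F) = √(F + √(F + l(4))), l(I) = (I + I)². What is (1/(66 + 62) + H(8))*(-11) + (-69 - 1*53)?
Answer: -15627/128 - 11*√(8 + 6*√2) ≈ -166.75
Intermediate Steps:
l(I) = 4*I² (l(I) = (2*I)² = 4*I²)
H(F) = √(F + √(64 + F)) (H(F) = √(F + √(F + 4*4²)) = √(F + √(F + 4*16)) = √(F + √(F + 64)) = √(F + √(64 + F)))
(1/(66 + 62) + H(8))*(-11) + (-69 - 1*53) = (1/(66 + 62) + √(8 + √(64 + 8)))*(-11) + (-69 - 1*53) = (1/128 + √(8 + √72))*(-11) + (-69 - 53) = (1/128 + √(8 + 6*√2))*(-11) - 122 = (-11/128 - 11*√(8 + 6*√2)) - 122 = -15627/128 - 11*√(8 + 6*√2)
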